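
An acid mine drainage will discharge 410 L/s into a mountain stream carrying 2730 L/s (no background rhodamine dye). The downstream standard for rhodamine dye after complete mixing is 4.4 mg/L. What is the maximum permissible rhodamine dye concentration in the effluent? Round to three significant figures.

33.7 mg/L

At the limit, (Qr·Cr + Qe·Cₑ)/(Qr + Qe) = 4.4:
Cₑ = (3140·4.4 − 2730·0) / 410.0 = 33.70 mg/L.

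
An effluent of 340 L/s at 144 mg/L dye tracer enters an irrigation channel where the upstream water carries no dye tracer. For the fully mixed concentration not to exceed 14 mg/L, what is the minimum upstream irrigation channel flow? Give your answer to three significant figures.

3160 L/s

Set C_mix = 14: (Q·0 + 340.0·144.0) / (Q + 340.0) = 14
→ Q = 340.0·(144.0 − 14)/(14 − 0) = 3157 L/s.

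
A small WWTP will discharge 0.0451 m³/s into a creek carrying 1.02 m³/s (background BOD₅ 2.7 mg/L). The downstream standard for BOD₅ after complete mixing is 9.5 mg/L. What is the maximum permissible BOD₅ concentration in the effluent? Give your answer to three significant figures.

At the limit, (Qr·Cr + Qe·Cₑ)/(Qr + Qe) = 9.5:
Cₑ = (1.065·9.5 − 1.020·2.700) / 0.04510 = 163.3 mg/L.

163 mg/L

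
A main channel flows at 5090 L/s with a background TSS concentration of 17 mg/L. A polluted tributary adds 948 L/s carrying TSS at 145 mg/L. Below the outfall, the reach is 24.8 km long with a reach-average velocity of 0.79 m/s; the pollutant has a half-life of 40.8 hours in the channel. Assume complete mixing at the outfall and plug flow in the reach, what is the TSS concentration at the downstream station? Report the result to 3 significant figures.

After mixing, C = (5090·17.00 + 948.0·145.0) / 6038 = 224000/6038 = 37.10 mg/L.
Travel time t = 24.8·1000 / 0.79 = 31390 s = 8.720 h.
Half-life 40.8 h → k = ln 2 / 40.8 = 0.01699 h⁻¹ = 0.4077 d⁻¹.
Decay over the reach: 37.10·exp(−kt) = 37.10·0.8623 = 31.99 mg/L.

32.0 mg/L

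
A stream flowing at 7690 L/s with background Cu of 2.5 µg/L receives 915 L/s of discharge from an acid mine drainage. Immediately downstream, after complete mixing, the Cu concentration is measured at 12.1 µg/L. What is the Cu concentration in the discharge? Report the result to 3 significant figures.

92.8 µg/L

Mass balance: 7690·2.500 + 915.0·Cₑ = 8605·12.10
→ Cₑ = (8605·12.10 − 7690·2.500) / 915.0 = 92.78 µg/L.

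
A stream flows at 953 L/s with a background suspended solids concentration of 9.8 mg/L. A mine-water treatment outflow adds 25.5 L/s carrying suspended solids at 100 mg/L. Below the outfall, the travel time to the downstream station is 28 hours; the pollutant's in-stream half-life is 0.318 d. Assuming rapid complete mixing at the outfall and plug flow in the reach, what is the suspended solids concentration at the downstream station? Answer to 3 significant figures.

Mass balance: C = (953.0·9.800 + 25.50·100.0) / 978.5 = 11890/978.5 = 12.15 mg/L.
Half-life 0.318 d → k = ln 2 / 0.318 = 2.180 d⁻¹.
Decay over the reach: 12.15·exp(−kt) = 12.15·0.07863 = 0.9554 mg/L.

0.955 mg/L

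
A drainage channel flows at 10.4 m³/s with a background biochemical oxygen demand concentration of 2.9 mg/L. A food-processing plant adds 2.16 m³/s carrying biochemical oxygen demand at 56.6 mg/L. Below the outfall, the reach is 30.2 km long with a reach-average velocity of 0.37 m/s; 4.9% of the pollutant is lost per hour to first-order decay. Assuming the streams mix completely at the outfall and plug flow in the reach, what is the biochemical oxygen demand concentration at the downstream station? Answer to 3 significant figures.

3.88 mg/L

Flow-weighted average: C = (10.40·2.900 + 2.160·56.60) / 12.56 = 152.4/12.56 = 12.14 mg/L.
Travel time t = 30.2·1000 / 0.37 = 81620 s = 22.67 h.
4.9%/h lost → k = −ln(1 − 0.049) = 0.05024 h⁻¹.
Applying C = C₀e^(−kt): 12.14 × 0.3201 = 3.884 mg/L.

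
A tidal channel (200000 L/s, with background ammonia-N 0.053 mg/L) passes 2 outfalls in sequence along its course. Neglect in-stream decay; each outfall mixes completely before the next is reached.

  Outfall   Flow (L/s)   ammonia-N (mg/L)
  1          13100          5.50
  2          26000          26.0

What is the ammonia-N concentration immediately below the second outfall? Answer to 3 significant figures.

3.17 mg/L

After outfall 1: Q = 200000 + 13100 = 213100 L/s; C = (200000·0.05300 + 13100·5.500)/213100 = 0.3878 mg/L.
After outfall 2: Q = 213100 + 26000 = 239100 L/s; C = (213100·0.3878 + 26000·26.00)/239100 = 3.173 mg/L.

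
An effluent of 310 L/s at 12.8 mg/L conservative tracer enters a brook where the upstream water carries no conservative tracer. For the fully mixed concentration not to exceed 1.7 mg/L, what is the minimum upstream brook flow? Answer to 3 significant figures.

Set C_mix = 1.7: (Q·0 + 310.0·12.80) / (Q + 310.0) = 1.7
→ Q = 310.0·(12.80 − 1.7)/(1.7 − 0) = 2024 L/s.

2020 L/s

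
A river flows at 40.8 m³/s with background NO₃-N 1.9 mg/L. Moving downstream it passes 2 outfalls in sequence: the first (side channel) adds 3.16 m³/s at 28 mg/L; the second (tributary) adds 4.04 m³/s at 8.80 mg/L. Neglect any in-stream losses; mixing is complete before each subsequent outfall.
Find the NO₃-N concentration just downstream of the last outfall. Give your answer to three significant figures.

4.20 mg/L

Below outfall 1: Q → 43.96 m³/s, C = (40.80·1.900 + 3.160·28.00)/43.96 = 3.776 mg/L.
Below outfall 2: Q → 48.00 m³/s, C = (43.96·3.776 + 4.040·8.800)/48.00 = 4.199 mg/L.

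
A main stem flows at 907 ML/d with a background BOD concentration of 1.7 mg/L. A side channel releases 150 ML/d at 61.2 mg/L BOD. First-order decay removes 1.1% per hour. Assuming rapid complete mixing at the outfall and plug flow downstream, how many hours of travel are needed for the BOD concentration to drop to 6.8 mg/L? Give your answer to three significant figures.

36.2 h

Mixed concentration C = ΣQC/ΣQ = (907.0·1.700 + 150.0·61.20) / 1057 = 10720/1057 = 10.14 mg/L.
1.1%/h lost → k = −ln(1 − 0.011) = 0.01106 h⁻¹.
10.14·exp(−k·t) = 6.8 → t = ln(10.14/6.8)/k = 130200 s = 36.16 h.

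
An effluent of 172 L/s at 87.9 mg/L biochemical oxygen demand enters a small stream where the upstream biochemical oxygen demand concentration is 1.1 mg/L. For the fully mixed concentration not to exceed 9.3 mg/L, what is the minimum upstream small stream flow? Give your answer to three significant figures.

Set C_mix = 9.3: (Q·1.100 + 172.0·87.90) / (Q + 172.0) = 9.3
→ Q = 172.0·(87.90 − 9.3)/(9.3 − 1.100) = 1649 L/s.

1650 L/s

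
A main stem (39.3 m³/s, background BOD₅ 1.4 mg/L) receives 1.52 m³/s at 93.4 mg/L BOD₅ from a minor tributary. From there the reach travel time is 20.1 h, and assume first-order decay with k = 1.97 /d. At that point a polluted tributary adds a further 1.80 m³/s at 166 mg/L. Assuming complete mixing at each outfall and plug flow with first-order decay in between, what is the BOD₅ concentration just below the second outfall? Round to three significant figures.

Mixed concentration C = ΣQC/ΣQ = (39.30·1.400 + 1.520·93.40) / 40.82 = 197.0/40.82 = 4.826 mg/L; combined flow 40.82 m³/s.
After decay, C = 4.826 × e^(−kt) = 4.826 × 0.1921 = 0.9269 mg/L.
At the second outfall, C = (40.82·0.9269 + 1.800·166.0) / (40.82 + 1.800) = 7.899 mg/L.

7.90 mg/L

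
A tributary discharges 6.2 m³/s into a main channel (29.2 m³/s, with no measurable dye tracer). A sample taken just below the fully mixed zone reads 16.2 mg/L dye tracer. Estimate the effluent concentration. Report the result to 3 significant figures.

Mass balance: 29.20·0 + 6.200·Cₑ = 35.40·16.20
→ Cₑ = (35.40·16.20 − 29.20·0) / 6.200 = 92.50 mg/L.

92.5 mg/L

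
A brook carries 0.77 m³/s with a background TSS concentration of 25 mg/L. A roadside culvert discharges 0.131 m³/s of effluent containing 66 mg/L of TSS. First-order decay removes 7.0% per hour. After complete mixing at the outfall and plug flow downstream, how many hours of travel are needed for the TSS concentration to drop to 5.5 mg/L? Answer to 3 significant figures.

23.8 h

Conservation of mass: C = (0.7700·25.00 + 0.1310·66.00) / 0.9010 = 27.90/0.9010 = 30.96 mg/L.
7.0%/h lost → k = −ln(1 − 0.07) = 0.07257 h⁻¹.
30.96·exp(−k·t) = 5.5 → t = ln(30.96/5.5)/k = 85720 s = 23.81 h.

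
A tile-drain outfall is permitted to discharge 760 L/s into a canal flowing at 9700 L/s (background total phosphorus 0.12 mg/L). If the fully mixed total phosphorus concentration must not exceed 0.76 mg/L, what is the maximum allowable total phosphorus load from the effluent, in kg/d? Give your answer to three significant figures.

586 kg/d

Mass balance at the limit: 9700·0.1200 + 760.0·Cₑ = 10460·0.76 → Cₑ = 8.928 mg/L.
760.0 L/s = 0.7600 m³/s. Load = 0.7600 m³/s × 8.928 g/m³ × 86 400 s/d = 586.3 kg/d.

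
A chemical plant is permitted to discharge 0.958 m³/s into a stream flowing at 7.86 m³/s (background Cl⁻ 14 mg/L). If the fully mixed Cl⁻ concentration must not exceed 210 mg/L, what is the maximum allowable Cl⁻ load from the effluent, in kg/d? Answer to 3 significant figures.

Mass balance at the limit: 7.860·14.00 + 0.9580·Cₑ = 8.818·210 → Cₑ = 1818 mg/L.
Load = 0.9580 m³/s × 1818 g/m³ × 86 400 s/d = 150500 kg/d.

150000 kg/d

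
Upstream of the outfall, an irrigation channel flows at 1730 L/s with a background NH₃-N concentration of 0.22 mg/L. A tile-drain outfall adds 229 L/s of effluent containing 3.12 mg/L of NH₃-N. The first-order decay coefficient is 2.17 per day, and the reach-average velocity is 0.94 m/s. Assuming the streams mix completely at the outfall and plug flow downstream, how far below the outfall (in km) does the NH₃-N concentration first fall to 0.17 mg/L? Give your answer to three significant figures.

After mixing, C = (1730·0.2200 + 229.0·3.120) / 1959 = 1095/1959 = 0.5590 mg/L.
Set 0.5590·exp(−k·t) = 0.17 → t = ln(0.5590/0.17)/k = 47390 s = 13.17 h.
Distance = v·t = 0.94·47390 = 44550 m = 44.55 km.

44.6 km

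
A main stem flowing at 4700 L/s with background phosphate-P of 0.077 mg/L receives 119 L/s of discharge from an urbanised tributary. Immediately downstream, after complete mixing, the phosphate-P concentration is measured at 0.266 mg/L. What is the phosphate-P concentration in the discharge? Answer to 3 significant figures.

Mass balance: 4700·0.07700 + 119.0·Cₑ = 4819·0.2660
→ Cₑ = (4819·0.2660 − 4700·0.07700) / 119.0 = 7.731 mg/L.

7.73 mg/L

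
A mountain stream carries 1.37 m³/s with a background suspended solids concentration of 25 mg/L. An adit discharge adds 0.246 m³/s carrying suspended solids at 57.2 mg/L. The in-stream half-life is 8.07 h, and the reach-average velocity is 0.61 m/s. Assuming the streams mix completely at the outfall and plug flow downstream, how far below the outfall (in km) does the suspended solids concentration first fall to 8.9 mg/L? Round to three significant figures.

31.0 km

After mixing, C = (1.370·25.00 + 0.2460·57.20) / 1.616 = 48.32/1.616 = 29.90 mg/L.
Half-life 8.07 h → k = ln 2 / 8.07 = 0.08589 h⁻¹ = 2.061 d⁻¹.
Set 29.90·exp(−k·t) = 8.9 → t = ln(29.90/8.9)/k = 50790 s = 14.11 h.
Distance = v·t = 0.61·50790 = 30980 m = 30.98 km.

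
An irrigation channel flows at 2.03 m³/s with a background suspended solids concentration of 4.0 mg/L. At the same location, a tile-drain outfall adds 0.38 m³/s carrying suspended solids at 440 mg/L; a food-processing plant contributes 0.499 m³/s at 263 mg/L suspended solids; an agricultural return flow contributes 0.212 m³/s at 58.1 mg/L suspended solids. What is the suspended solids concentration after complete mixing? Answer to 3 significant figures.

Flow-weighted average: C = (2.030·4.000 + 0.3800·440.0 + 0.4990·263.0 + 0.2120·58.10) / 3.121 = 318.9/3.121 = 102.2 mg/L.

102 mg/L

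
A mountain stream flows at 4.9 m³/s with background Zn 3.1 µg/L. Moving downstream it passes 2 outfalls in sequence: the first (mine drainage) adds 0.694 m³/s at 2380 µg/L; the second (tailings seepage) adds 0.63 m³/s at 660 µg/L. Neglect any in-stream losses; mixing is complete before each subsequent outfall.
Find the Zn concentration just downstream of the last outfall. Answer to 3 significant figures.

Outfall 1: combined Q = 5.594 m³/s; C = (4.900·3.100 + 0.6940·2380)/5.594 = 298.0 µg/L.
Outfall 2: combined Q = 6.224 m³/s; C = (5.594·298.0 + 0.6300·660.0)/6.224 = 334.6 µg/L.

335 µg/L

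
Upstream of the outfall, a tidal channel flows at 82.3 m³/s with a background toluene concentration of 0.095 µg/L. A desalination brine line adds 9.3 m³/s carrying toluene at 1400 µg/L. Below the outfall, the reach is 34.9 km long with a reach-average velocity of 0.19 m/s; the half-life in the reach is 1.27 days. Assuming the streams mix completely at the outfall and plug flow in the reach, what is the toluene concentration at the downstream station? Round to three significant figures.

44.6 µg/L

Mass balance: C = (82.30·0.09500 + 9.300·1400) / 91.60 = 13030/91.60 = 142.2 µg/L.
Travel time t = 34.9·1000 / 0.19 = 183700 s = 51.02 h.
Half-life 1.27 d → k = ln 2 / 1.27 = 0.5458 d⁻¹.
First-order decay: C = 142.2·exp(−k·t) = 142.2·0.3134 = 44.57 µg/L.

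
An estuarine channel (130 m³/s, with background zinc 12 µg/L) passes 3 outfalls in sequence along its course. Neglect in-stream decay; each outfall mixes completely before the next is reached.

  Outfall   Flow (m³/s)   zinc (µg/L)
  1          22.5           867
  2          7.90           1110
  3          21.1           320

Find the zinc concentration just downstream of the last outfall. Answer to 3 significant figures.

Outfall 1: combined Q = 152.5 m³/s; C = (130.0·12.00 + 22.50·867.0)/152.5 = 138.1 µg/L.
Outfall 2: combined Q = 160.4 m³/s; C = (152.5·138.1 + 7.900·1110)/160.4 = 186.0 µg/L.
Outfall 3: combined Q = 181.5 m³/s; C = (160.4·186.0 + 21.10·320.0)/181.5 = 201.6 µg/L.

202 µg/L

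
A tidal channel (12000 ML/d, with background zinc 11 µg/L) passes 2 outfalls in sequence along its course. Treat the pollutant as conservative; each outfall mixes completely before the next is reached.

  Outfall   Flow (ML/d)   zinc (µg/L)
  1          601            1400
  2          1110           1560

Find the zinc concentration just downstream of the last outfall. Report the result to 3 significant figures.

197 µg/L

Below outfall 1: Q → 12600 ML/d, C = (12000·11.00 + 601.0·1400)/12600 = 77.25 µg/L.
Below outfall 2: Q → 13710 ML/d, C = (12600·77.25 + 1110·1560)/13710 = 197.3 µg/L.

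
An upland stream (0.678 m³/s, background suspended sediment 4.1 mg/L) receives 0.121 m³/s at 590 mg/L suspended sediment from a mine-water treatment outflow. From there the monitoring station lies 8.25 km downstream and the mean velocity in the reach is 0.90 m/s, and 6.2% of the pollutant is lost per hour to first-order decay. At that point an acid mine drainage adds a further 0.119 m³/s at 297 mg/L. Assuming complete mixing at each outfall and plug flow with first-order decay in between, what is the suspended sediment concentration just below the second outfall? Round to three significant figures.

Mixed concentration C = ΣQC/ΣQ = (0.6780·4.100 + 0.1210·590.0) / 0.7990 = 74.17/0.7990 = 92.83 mg/L; combined flow 0.7990 m³/s.
Travel time t = 8.25·1000 / 0.90 = 9167 s = 2.546 h.
6.2%/h lost → k = −ln(1 − 0.062) = 0.06401 h⁻¹.
Applying C = C₀e^(−kt): 92.83 × 0.8496 = 78.87 mg/L.
At the second outfall, C = (0.7990·78.87 + 0.1190·297.0) / (0.7990 + 0.1190) = 107.1 mg/L.

107 mg/L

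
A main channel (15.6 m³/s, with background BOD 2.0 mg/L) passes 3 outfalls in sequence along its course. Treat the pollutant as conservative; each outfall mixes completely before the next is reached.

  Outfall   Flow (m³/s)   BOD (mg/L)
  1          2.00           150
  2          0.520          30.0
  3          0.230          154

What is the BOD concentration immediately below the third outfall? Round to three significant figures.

After outfall 1: Q = 15.60 + 2.000 = 17.60 m³/s; C = (15.60·2.000 + 2.000·150.0)/17.60 = 18.82 mg/L.
After outfall 2: Q = 17.60 + 0.5200 = 18.12 m³/s; C = (17.60·18.82 + 0.5200·30.00)/18.12 = 19.14 mg/L.
After outfall 3: Q = 18.12 + 0.2300 = 18.35 m³/s; C = (18.12·19.14 + 0.2300·154.0)/18.35 = 20.83 mg/L.

20.8 mg/L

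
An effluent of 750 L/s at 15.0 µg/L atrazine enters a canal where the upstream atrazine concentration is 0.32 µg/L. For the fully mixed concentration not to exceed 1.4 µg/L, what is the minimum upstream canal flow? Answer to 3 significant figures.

9440 L/s

Set C_mix = 1.4: (Q·0.3200 + 750.0·15.00) / (Q + 750.0) = 1.4
→ Q = 750.0·(15.00 − 1.4)/(1.4 − 0.3200) = 9444 L/s.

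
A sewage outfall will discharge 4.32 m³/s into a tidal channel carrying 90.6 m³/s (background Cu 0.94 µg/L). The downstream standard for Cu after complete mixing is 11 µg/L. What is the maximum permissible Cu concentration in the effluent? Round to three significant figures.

At the limit, (Qr·Cr + Qe·Cₑ)/(Qr + Qe) = 11:
Cₑ = (94.92·11 − 90.60·0.9400) / 4.320 = 222.0 µg/L.

222 µg/L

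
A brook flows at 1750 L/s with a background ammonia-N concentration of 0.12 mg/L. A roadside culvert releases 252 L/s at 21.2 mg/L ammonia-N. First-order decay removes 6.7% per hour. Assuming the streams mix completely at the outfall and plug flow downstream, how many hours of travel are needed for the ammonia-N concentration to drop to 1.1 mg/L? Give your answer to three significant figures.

13.3 h

Flow-weighted average: C = (1750·0.1200 + 252.0·21.20) / 2002 = 5552/2002 = 2.773 mg/L.
6.7%/h lost → k = −ln(1 − 0.067) = 0.06935 h⁻¹.
2.773·exp(−k·t) = 1.1 → t = ln(2.773/1.1)/k = 48010 s = 13.33 h.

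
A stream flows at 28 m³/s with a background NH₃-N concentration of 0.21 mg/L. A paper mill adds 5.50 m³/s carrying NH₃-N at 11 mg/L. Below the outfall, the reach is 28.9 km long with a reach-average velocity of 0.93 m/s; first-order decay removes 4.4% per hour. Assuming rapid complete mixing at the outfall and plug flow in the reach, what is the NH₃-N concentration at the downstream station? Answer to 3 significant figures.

Flow-weighted average: C = (28.00·0.2100 + 5.500·11.00) / 33.50 = 66.38/33.50 = 1.981 mg/L.
Travel time t = 28.9·1000 / 0.93 = 31080 s = 8.632 h.
4.4%/h lost → k = −ln(1 − 0.044) = 0.04500 h⁻¹.
First-order decay: C = 1.981·exp(−k·t) = 1.981·0.6781 = 1.344 mg/L.

1.34 mg/L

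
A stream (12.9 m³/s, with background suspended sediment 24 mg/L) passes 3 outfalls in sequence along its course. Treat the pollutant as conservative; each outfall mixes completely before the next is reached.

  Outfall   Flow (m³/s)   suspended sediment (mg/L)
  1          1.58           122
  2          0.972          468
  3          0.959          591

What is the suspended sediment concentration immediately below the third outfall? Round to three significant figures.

Outfall 1: combined Q = 14.48 m³/s; C = (12.90·24.00 + 1.580·122.0)/14.48 = 34.69 mg/L.
Outfall 2: combined Q = 15.45 m³/s; C = (14.48·34.69 + 0.9720·468.0)/15.45 = 61.95 mg/L.
Outfall 3: combined Q = 16.41 m³/s; C = (15.45·61.95 + 0.9590·591.0)/16.41 = 92.87 mg/L.

92.9 mg/L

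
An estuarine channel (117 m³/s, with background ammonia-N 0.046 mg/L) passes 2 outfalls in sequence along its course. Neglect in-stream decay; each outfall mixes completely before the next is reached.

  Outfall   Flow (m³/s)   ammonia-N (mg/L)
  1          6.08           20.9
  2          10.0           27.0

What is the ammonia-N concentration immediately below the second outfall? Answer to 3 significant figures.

After outfall 1: Q = 117.0 + 6.080 = 123.1 m³/s; C = (117.0·0.04600 + 6.080·20.90)/123.1 = 1.076 mg/L.
After outfall 2: Q = 123.1 + 10.00 = 133.1 m³/s; C = (123.1·1.076 + 10.00·27.00)/133.1 = 3.024 mg/L.

3.02 mg/L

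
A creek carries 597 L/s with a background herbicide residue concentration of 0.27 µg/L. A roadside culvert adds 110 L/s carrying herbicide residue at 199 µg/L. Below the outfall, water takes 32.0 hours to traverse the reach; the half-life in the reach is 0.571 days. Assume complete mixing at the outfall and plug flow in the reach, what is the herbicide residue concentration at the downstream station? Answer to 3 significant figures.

Mixed concentration C = ΣQC/ΣQ = (597.0·0.2700 + 110.0·199.0) / 707.0 = 22050/707.0 = 31.19 µg/L.
Half-life 0.571 d → k = ln 2 / 0.571 = 1.214 d⁻¹.
First-order decay: C = 31.19·exp(−k·t) = 31.19·0.1982 = 6.181 µg/L.

6.18 µg/L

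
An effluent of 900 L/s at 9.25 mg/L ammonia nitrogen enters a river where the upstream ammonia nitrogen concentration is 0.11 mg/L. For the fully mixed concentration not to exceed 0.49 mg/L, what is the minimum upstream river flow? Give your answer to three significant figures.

20700 L/s

Set C_mix = 0.49: (Q·0.1100 + 900.0·9.250) / (Q + 900.0) = 0.49
→ Q = 900.0·(9.250 − 0.49)/(0.49 − 0.1100) = 20750 L/s.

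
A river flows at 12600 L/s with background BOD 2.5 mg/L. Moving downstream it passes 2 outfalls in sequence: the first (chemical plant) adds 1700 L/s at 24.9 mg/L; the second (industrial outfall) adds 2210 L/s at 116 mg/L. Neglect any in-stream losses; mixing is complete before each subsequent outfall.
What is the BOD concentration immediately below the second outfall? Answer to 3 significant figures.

Below outfall 1: Q → 14300 L/s, C = (12600·2.500 + 1700·24.90)/14300 = 5.163 mg/L.
Below outfall 2: Q → 16510 L/s, C = (14300·5.163 + 2210·116.0)/16510 = 20.00 mg/L.

20.0 mg/L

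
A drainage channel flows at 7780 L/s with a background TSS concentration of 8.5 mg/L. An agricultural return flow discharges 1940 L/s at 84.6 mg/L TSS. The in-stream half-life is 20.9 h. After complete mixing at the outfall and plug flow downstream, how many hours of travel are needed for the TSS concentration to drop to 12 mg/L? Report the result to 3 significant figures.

20.5 h

Flow-weighted average: C = (7780·8.500 + 1940·84.60) / 9720 = 230300/9720 = 23.69 mg/L.
Half-life 20.9 h → k = ln 2 / 20.9 = 0.03316 h⁻¹ = 0.7960 d⁻¹.
23.69·exp(−k·t) = 12 → t = ln(23.69/12)/k = 73820 s = 20.51 h.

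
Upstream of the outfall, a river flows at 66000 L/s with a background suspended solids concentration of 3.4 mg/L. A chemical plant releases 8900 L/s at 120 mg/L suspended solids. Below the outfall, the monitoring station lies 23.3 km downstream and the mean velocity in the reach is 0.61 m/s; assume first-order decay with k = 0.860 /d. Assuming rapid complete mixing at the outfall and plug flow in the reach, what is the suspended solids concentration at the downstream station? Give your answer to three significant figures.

Flow-weighted average: C = (66000·3.400 + 8900·120.0) / 74900 = 1292000/74900 = 17.26 mg/L.
Travel time t = 23.3·1000 / 0.61 = 38200 s = 10.61 h.
After decay, C = 17.26 × e^(−kt) = 17.26 × 0.6837 = 11.80 mg/L.

11.8 mg/L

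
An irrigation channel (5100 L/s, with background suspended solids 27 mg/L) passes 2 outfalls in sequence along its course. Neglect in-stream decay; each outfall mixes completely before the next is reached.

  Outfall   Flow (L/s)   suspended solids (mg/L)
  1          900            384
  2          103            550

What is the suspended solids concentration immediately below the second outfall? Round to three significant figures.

88.5 mg/L

Outfall 1: combined Q = 6000 L/s; C = (5100·27.00 + 900.0·384.0)/6000 = 80.55 mg/L.
Outfall 2: combined Q = 6103 L/s; C = (6000·80.55 + 103.0·550.0)/6103 = 88.47 mg/L.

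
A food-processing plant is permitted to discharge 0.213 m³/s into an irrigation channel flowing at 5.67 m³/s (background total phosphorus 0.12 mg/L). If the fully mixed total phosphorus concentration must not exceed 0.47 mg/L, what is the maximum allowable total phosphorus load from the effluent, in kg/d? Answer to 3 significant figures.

Mass balance at the limit: 5.670·0.1200 + 0.2130·Cₑ = 5.883·0.47 → Cₑ = 9.787 mg/L.
Load = 0.2130 m³/s × 9.787 g/m³ × 86 400 s/d = 180.1 kg/d.

180 kg/d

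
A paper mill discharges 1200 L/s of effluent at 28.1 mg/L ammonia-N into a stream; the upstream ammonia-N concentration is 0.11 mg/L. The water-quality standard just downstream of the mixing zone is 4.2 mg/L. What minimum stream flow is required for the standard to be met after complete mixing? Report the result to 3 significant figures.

7010 L/s

Set C_mix = 4.2: (Q·0.1100 + 1200·28.10) / (Q + 1200) = 4.2
→ Q = 1200·(28.10 − 4.2)/(4.2 − 0.1100) = 7012 L/s.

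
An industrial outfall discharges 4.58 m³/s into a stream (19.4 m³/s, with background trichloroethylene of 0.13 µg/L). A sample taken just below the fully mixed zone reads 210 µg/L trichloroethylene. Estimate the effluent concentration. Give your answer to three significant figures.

Mass balance: 19.40·0.1300 + 4.580·Cₑ = 23.98·210.0
→ Cₑ = (23.98·210.0 − 19.40·0.1300) / 4.580 = 1099 µg/L.

1100 µg/L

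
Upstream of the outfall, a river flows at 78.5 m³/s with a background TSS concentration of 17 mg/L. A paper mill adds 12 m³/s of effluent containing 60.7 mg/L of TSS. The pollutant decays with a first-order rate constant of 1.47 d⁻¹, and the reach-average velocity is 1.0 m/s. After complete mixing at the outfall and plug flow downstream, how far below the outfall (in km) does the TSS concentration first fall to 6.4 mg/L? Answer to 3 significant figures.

Mixed concentration C = ΣQC/ΣQ = (78.50·17.00 + 12.00·60.70) / 90.50 = 2063/90.50 = 22.79 mg/L.
Set 22.79·exp(−k·t) = 6.4 → t = ln(22.79/6.4)/k = 74660 s = 20.74 h.
Distance = v·t = 1.0·74660 = 74660 m = 74.66 km.

74.7 km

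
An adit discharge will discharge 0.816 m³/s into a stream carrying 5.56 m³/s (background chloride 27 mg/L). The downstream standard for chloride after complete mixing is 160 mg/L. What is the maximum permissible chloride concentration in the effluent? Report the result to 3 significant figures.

1070 mg/L

At the limit, (Qr·Cr + Qe·Cₑ)/(Qr + Qe) = 160:
Cₑ = (6.376·160 − 5.560·27.00) / 0.8160 = 1066 mg/L.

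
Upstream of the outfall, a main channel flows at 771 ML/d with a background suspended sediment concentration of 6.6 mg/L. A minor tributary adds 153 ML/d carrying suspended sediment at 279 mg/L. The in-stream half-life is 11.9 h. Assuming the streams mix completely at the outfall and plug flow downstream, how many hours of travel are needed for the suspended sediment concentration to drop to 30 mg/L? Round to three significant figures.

Mixed concentration C = ΣQC/ΣQ = (771.0·6.600 + 153.0·279.0) / 924.0 = 47780/924.0 = 51.71 mg/L.
Half-life 11.9 h → k = ln 2 / 11.9 = 0.05825 h⁻¹ = 1.398 d⁻¹.
51.71·exp(−k·t) = 30 → t = ln(51.71/30)/k = 33640 s = 9.346 h.

9.35 h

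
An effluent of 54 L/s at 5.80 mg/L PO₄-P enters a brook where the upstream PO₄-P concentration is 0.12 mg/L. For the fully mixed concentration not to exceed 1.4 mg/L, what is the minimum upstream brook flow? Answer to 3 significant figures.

Set C_mix = 1.4: (Q·0.1200 + 54.00·5.800) / (Q + 54.00) = 1.4
→ Q = 54.00·(5.800 − 1.4)/(1.4 − 0.1200) = 185.6 L/s.

186 L/s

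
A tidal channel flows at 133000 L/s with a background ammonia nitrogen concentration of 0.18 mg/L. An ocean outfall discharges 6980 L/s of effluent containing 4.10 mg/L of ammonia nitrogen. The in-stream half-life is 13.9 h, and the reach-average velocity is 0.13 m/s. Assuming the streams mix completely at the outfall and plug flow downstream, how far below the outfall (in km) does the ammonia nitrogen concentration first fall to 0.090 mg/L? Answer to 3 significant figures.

Conservation of mass: C = (133000·0.1800 + 6980·4.100) / 140000 = 52560/140000 = 0.3755 mg/L.
Half-life 13.9 h → k = ln 2 / 13.9 = 0.04987 h⁻¹ = 1.197 d⁻¹.
Set 0.3755·exp(−k·t) = 0.090 → t = ln(0.3755/0.090)/k = 103100 s = 28.64 h.
Distance = v·t = 0.13·103100 = 13410 m = 13.41 km.

13.4 km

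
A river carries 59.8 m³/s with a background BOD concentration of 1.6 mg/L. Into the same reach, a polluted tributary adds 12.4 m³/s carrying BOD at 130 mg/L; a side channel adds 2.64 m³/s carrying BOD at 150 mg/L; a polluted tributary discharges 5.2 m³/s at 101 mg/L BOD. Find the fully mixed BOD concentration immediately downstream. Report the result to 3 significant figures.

32.8 mg/L

Mass balance: C = (59.80·1.600 + 12.40·130.0 + 2.640·150.0 + 5.200·101.0) / 80.04 = 2629/80.04 = 32.84 mg/L.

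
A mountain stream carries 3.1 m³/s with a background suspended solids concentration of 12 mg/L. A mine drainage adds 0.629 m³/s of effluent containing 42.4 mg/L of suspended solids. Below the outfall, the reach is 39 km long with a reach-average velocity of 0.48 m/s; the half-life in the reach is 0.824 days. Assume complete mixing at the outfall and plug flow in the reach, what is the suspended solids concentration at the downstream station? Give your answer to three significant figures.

Flow-weighted average: C = (3.100·12.00 + 0.6290·42.40) / 3.729 = 63.87/3.729 = 17.13 mg/L.
Travel time t = 39·1000 / 0.48 = 81250 s = 22.57 h.
Half-life 0.824 d → k = ln 2 / 0.824 = 0.8412 d⁻¹.
After decay, C = 17.13 × e^(−kt) = 17.13 × 0.4534 = 7.765 mg/L.

7.77 mg/L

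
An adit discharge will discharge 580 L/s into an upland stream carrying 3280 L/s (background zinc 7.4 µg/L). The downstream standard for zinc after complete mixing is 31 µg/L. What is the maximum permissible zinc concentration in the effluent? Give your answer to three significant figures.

At the limit, (Qr·Cr + Qe·Cₑ)/(Qr + Qe) = 31:
Cₑ = (3860·31 − 3280·7.400) / 580.0 = 164.5 µg/L.

164 µg/L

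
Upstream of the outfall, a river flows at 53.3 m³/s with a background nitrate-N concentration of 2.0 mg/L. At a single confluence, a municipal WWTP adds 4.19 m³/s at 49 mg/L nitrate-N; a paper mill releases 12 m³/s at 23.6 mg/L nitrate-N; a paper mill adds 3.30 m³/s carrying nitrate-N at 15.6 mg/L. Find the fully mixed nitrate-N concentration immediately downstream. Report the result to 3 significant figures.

Flow-weighted average: C = (53.30·2.000 + 4.190·49.00 + 12.00·23.60 + 3.300·15.60) / 72.79 = 646.6/72.79 = 8.883 mg/L.

8.88 mg/L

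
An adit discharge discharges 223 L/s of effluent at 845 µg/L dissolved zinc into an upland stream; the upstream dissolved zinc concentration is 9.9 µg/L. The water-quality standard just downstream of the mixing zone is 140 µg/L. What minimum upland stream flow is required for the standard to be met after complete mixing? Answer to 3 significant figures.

1210 L/s

Set C_mix = 140: (Q·9.900 + 223.0·845.0) / (Q + 223.0) = 140
→ Q = 223.0·(845.0 − 140)/(140 − 9.900) = 1208 L/s.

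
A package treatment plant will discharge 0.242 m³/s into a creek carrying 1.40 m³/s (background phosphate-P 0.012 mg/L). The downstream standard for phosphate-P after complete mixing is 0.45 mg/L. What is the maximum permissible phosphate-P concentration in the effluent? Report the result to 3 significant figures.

At the limit, (Qr·Cr + Qe·Cₑ)/(Qr + Qe) = 0.45:
Cₑ = (1.642·0.45 − 1.400·0.01200) / 0.2420 = 2.984 mg/L.

2.98 mg/L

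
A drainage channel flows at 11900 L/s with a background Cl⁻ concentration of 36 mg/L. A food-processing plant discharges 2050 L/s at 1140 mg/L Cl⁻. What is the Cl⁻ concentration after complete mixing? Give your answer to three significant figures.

Mixed concentration C = ΣQC/ΣQ = (11900·36.00 + 2050·1140) / 13950 = 2765000/13950 = 198.2 mg/L.

198 mg/L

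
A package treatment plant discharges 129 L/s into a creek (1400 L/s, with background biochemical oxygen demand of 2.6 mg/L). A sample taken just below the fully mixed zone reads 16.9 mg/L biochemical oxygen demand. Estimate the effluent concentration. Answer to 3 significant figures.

Mass balance: 1400·2.600 + 129.0·Cₑ = 1529·16.90
→ Cₑ = (1529·16.90 − 1400·2.600) / 129.0 = 172.1 mg/L.

172 mg/L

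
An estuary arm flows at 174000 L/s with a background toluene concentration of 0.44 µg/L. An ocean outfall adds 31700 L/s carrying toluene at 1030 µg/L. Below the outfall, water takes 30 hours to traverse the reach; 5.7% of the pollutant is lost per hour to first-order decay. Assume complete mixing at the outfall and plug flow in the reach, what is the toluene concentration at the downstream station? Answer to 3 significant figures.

After mixing, C = (174000·0.4400 + 31700·1030) / 205700 = 32730000/205700 = 159.1 µg/L.
5.7%/h lost → k = −ln(1 − 0.057) = 0.05869 h⁻¹.
Decay over the reach: 159.1·exp(−kt) = 159.1·0.1719 = 27.35 µg/L.

27.4 µg/L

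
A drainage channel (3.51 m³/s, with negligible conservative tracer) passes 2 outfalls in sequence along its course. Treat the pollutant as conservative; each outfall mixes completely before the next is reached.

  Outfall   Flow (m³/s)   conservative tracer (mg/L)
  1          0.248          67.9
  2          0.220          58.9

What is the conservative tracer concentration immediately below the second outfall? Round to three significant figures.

Outfall 1: combined Q = 3.758 m³/s; C = (3.510·0 + 0.2480·67.90)/3.758 = 4.481 mg/L.
Outfall 2: combined Q = 3.978 m³/s; C = (3.758·4.481 + 0.2200·58.90)/3.978 = 7.490 mg/L.

7.49 mg/L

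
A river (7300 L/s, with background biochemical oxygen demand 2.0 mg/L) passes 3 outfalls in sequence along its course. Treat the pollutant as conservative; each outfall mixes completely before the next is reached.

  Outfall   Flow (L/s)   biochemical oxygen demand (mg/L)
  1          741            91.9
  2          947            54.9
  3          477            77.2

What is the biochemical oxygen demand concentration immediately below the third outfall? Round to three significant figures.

After outfall 1: Q = 7300 + 741.0 = 8041 L/s; C = (7300·2.000 + 741.0·91.90)/8041 = 10.28 mg/L.
After outfall 2: Q = 8041 + 947.0 = 8988 L/s; C = (8041·10.28 + 947.0·54.90)/8988 = 14.99 mg/L.
After outfall 3: Q = 8988 + 477.0 = 9465 L/s; C = (8988·14.99 + 477.0·77.20)/9465 = 18.12 mg/L.

18.1 mg/L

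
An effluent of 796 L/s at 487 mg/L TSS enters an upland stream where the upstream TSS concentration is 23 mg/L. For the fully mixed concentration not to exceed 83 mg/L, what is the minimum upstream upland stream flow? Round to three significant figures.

5360 L/s

Set C_mix = 83: (Q·23.00 + 796.0·487.0) / (Q + 796.0) = 83
→ Q = 796.0·(487.0 − 83)/(83 − 23.00) = 5360 L/s.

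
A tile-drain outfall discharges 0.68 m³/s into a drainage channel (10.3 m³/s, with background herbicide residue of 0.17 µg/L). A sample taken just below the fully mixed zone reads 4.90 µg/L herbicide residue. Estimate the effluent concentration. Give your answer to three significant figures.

Mass balance: 10.30·0.1700 + 0.6800·Cₑ = 10.98·4.900
→ Cₑ = (10.98·4.900 − 10.30·0.1700) / 0.6800 = 76.55 µg/L.

76.5 µg/L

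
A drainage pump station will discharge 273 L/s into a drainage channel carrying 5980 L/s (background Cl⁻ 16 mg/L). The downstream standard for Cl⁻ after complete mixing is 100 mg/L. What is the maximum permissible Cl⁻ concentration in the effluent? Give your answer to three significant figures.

1940 mg/L

At the limit, (Qr·Cr + Qe·Cₑ)/(Qr + Qe) = 100:
Cₑ = (6253·100 − 5980·16.00) / 273.0 = 1940 mg/L.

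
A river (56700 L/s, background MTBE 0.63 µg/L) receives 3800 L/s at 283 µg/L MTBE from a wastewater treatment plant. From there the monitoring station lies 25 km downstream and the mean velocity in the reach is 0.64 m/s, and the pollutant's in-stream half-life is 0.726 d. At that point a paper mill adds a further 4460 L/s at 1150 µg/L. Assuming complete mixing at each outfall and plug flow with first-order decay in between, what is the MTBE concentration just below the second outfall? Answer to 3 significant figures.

Mass balance: C = (56700·0.6300 + 3800·283.0) / 60500 = 1111000/60500 = 18.37 µg/L; combined flow 60500 L/s.
Travel time t = 25·1000 / 0.64 = 39060 s = 10.85 h.
Half-life 0.726 d → k = ln 2 / 0.726 = 0.9547 d⁻¹.
After decay, C = 18.37 × e^(−kt) = 18.37 × 0.6494 = 11.93 µg/L.
Second outfall: C = (60500·11.93 + 4460·1150)/64960 = 90.06 µg/L.

90.1 µg/L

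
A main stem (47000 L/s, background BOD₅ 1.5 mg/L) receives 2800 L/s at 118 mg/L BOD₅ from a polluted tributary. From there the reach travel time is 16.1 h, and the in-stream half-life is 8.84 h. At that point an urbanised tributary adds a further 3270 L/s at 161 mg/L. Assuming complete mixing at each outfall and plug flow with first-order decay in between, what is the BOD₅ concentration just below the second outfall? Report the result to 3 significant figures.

12.1 mg/L

Conservation of mass: C = (47000·1.500 + 2800·118.0) / 49800 = 400900/49800 = 8.050 mg/L; combined flow 49800 L/s.
Half-life 8.84 h → k = ln 2 / 8.84 = 0.07841 h⁻¹ = 1.882 d⁻¹.
First-order decay: C = 8.050·exp(−k·t) = 8.050·0.2830 = 2.278 mg/L.
Second outfall: C = (49800·2.278 + 3270·161.0)/53070 = 12.06 mg/L.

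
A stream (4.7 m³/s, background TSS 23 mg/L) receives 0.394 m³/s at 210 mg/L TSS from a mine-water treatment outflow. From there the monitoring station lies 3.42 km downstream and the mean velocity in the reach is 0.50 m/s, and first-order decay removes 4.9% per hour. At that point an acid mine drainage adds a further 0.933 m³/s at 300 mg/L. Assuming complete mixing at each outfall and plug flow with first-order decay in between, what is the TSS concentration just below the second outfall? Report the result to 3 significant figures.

75.2 mg/L

Conservation of mass: C = (4.700·23.00 + 0.3940·210.0) / 5.094 = 190.8/5.094 = 37.46 mg/L; combined flow 5.094 m³/s.
Travel time t = 3.42·1000 / 0.50 = 6840 s = 1.900 h.
4.9%/h lost → k = −ln(1 − 0.049) = 0.05024 h⁻¹.
After decay, C = 37.46 × e^(−kt) = 37.46 × 0.9090 = 34.05 mg/L.
At the second outfall, C = (5.094·34.05 + 0.9330·300.0) / (5.094 + 0.9330) = 75.22 mg/L.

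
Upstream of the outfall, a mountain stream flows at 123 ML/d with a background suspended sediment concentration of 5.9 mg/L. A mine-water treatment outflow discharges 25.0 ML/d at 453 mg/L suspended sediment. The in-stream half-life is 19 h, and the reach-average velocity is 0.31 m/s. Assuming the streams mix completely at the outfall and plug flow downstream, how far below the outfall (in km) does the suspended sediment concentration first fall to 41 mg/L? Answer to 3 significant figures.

Mixed concentration C = ΣQC/ΣQ = (123.0·5.900 + 25.00·453.0) / 148.0 = 12050/148.0 = 81.42 mg/L.
Half-life 19 h → k = ln 2 / 19 = 0.03648 h⁻¹ = 0.8756 d⁻¹.
Set 81.42·exp(−k·t) = 41 → t = ln(81.42/41)/k = 67700 s = 18.81 h.
Distance = v·t = 0.31·67700 = 20990 m = 20.99 km.

21.0 km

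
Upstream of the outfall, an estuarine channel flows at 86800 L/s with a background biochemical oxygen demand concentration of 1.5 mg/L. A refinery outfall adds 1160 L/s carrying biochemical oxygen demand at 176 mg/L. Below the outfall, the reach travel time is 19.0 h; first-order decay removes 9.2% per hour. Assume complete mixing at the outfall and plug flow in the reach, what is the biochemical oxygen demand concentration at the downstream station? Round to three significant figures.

0.608 mg/L

Mass balance: C = (86800·1.500 + 1160·176.0) / 87960 = 334400/87960 = 3.801 mg/L.
9.2%/h lost → k = −ln(1 − 0.092) = 0.09651 h⁻¹.
After decay, C = 3.801 × e^(−kt) = 3.801 × 0.1598 = 0.6075 mg/L.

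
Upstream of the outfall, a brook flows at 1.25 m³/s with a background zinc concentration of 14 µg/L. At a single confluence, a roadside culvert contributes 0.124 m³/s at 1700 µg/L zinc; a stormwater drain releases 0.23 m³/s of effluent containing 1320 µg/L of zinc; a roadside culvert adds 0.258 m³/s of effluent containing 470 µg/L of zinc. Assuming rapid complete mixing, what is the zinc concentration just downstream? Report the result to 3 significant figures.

351 µg/L

Mixed concentration C = ΣQC/ΣQ = (1.250·14.00 + 0.1240·1700 + 0.2300·1320 + 0.2580·470.0) / 1.862 = 653.2/1.862 = 350.8 µg/L.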